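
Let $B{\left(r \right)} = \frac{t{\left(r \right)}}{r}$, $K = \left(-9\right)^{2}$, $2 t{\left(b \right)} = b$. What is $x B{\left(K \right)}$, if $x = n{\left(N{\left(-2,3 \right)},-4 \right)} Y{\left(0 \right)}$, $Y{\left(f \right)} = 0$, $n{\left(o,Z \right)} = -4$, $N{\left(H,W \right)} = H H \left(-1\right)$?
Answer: $0$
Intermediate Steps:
$N{\left(H,W \right)} = - H^{2}$ ($N{\left(H,W \right)} = H^{2} \left(-1\right) = - H^{2}$)
$t{\left(b \right)} = \frac{b}{2}$
$K = 81$
$B{\left(r \right)} = \frac{1}{2}$ ($B{\left(r \right)} = \frac{\frac{1}{2} r}{r} = \frac{1}{2}$)
$x = 0$ ($x = \left(-4\right) 0 = 0$)
$x B{\left(K \right)} = 0 \cdot \frac{1}{2} = 0$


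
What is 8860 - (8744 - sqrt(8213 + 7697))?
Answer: 116 + sqrt(15910) ≈ 242.13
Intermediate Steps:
8860 - (8744 - sqrt(8213 + 7697)) = 8860 - (8744 - sqrt(15910)) = 8860 + (-8744 + sqrt(15910)) = 116 + sqrt(15910)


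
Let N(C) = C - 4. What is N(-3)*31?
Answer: -217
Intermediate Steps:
N(C) = -4 + C
N(-3)*31 = (-4 - 3)*31 = -7*31 = -217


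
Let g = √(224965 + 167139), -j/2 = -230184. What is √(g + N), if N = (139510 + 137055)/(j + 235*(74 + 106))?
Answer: √(3861677095 + 14037506568*√98026)/83778 ≈ 25.035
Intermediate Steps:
j = 460368 (j = -2*(-230184) = 460368)
g = 2*√98026 (g = √392104 = 2*√98026 ≈ 626.18)
N = 276565/502668 (N = (139510 + 137055)/(460368 + 235*(74 + 106)) = 276565/(460368 + 235*180) = 276565/(460368 + 42300) = 276565/502668 ≈ 0.55019)
√(g + N) = √(2*√98026 + 276565/502668) = √(276565/502668 + 2*√98026)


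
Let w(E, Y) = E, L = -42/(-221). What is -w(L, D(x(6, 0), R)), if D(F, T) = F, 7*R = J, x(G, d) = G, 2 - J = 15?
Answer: -42/221 ≈ -0.19005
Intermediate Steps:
J = -13 (J = 2 - 1*15 = 2 - 15 = -13)
R = -13/7 (R = (1/7)*(-13) = -13/7 ≈ -1.8571)
L = 42/221 (L = -42*(-1/221) = 42/221 ≈ 0.19005)
-w(L, D(x(6, 0), R)) = -1*42/221 = -42/221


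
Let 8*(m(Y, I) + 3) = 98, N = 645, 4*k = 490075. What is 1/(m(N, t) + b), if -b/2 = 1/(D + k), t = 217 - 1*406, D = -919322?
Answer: 12748852/117926913 ≈ 0.10811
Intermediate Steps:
k = 490075/4 (k = (¼)*490075 = 490075/4 ≈ 1.2252e+5)
t = -189 (t = 217 - 406 = -189)
m(Y, I) = 37/4 (m(Y, I) = -3 + (⅛)*98 = -3 + 49/4 = 37/4)
b = 8/3187213 (b = -2/(-919322 + 490075/4) = -2/(-3187213/4) = -2*(-4/3187213) = 8/3187213 ≈ 2.5100e-6)
1/(m(N, t) + b) = 1/(37/4 + 8/3187213) = 1/(117926913/12748852) = 12748852/117926913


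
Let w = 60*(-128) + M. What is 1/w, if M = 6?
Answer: -1/7674 ≈ -0.00013031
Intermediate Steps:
w = -7674 (w = 60*(-128) + 6 = -7680 + 6 = -7674)
1/w = 1/(-7674) = -1/7674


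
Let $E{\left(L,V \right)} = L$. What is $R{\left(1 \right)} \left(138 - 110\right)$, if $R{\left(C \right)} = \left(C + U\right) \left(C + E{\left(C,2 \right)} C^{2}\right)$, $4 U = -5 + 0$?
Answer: $-14$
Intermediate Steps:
$U = - \frac{5}{4}$ ($U = \frac{-5 + 0}{4} = \frac{1}{4} \left(-5\right) = - \frac{5}{4} \approx -1.25$)
$R{\left(C \right)} = \left(- \frac{5}{4} + C\right) \left(C + C^{3}\right)$ ($R{\left(C \right)} = \left(C - \frac{5}{4}\right) \left(C + C C^{2}\right) = \left(- \frac{5}{4} + C\right) \left(C + C^{3}\right)$)
$R{\left(1 \right)} \left(138 - 110\right) = \frac{1}{4} \cdot 1 \left(-5 - 5 \cdot 1^{2} + 4 \cdot 1 + 4 \cdot 1^{3}\right) \left(138 - 110\right) = \frac{1}{4} \cdot 1 \left(-5 - 5 + 4 + 4 \cdot 1\right) \left(138 - 110\right) = \frac{1}{4} \cdot 1 \left(-5 - 5 + 4 + 4\right) 28 = \frac{1}{4} \cdot 1 \left(-2\right) 28 = \left(- \frac{1}{2}\right) 28 = -14$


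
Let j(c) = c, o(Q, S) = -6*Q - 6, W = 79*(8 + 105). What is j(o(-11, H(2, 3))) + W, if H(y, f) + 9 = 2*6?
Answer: 8987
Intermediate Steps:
W = 8927 (W = 79*113 = 8927)
H(y, f) = 3 (H(y, f) = -9 + 2*6 = -9 + 12 = 3)
o(Q, S) = -6 - 6*Q
j(o(-11, H(2, 3))) + W = (-6 - 6*(-11)) + 8927 = (-6 + 66) + 8927 = 60 + 8927 = 8987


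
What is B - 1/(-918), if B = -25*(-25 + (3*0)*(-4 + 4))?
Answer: 573751/918 ≈ 625.00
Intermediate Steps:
B = 625 (B = -25*(-25 + 0*0) = -25*(-25 + 0) = -25*(-25) = 625)
B - 1/(-918) = 625 - 1/(-918) = 625 - 1*(-1/918) = 625 + 1/918 = 573751/918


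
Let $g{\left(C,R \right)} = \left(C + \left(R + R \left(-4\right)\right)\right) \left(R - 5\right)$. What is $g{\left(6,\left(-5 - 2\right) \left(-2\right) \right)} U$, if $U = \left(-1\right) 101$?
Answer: $32724$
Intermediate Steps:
$g{\left(C,R \right)} = \left(-5 + R\right) \left(C - 3 R\right)$ ($g{\left(C,R \right)} = \left(C + \left(R - 4 R\right)\right) \left(-5 + R\right) = \left(C - 3 R\right) \left(-5 + R\right) = \left(-5 + R\right) \left(C - 3 R\right)$)
$U = -101$
$g{\left(6,\left(-5 - 2\right) \left(-2\right) \right)} U = \left(\left(-5\right) 6 - 3 \left(\left(-5 - 2\right) \left(-2\right)\right)^{2} + 15 \left(-5 - 2\right) \left(-2\right) + 6 \left(-5 - 2\right) \left(-2\right)\right) \left(-101\right) = \left(-30 - 3 \left(\left(-7\right) \left(-2\right)\right)^{2} + 15 \left(\left(-7\right) \left(-2\right)\right) + 6 \left(\left(-7\right) \left(-2\right)\right)\right) \left(-101\right) = \left(-30 - 3 \cdot 14^{2} + 15 \cdot 14 + 6 \cdot 14\right) \left(-101\right) = \left(-30 - 588 + 210 + 84\right) \left(-101\right) = \left(-324\right) \left(-101\right) = 32724$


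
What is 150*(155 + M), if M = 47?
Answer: 30300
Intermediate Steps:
150*(155 + M) = 150*(155 + 47) = 150*202 = 30300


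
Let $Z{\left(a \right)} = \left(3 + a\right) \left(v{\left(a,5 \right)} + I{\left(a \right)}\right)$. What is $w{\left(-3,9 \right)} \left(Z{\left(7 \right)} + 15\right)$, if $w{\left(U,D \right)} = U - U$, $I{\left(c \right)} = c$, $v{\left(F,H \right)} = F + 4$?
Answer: $0$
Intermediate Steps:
$v{\left(F,H \right)} = 4 + F$
$w{\left(U,D \right)} = 0$
$Z{\left(a \right)} = \left(3 + a\right) \left(4 + 2 a\right)$ ($Z{\left(a \right)} = \left(3 + a\right) \left(\left(4 + a\right) + a\right) = \left(3 + a\right) \left(4 + 2 a\right)$)
$w{\left(-3,9 \right)} \left(Z{\left(7 \right)} + 15\right) = 0 \left(\left(12 + 2 \cdot 7^{2} + 10 \cdot 7\right) + 15\right) = 0 \left(\left(12 + 2 \cdot 49 + 70\right) + 15\right) = 0 \left(\left(12 + 98 + 70\right) + 15\right) = 0 \left(180 + 15\right) = 0 \cdot 195 = 0$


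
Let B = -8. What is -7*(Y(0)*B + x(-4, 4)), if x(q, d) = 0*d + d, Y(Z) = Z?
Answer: -28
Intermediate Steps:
x(q, d) = d (x(q, d) = 0 + d = d)
-7*(Y(0)*B + x(-4, 4)) = -7*(0*(-8) + 4) = -7*(0 + 4) = -7*4 = -28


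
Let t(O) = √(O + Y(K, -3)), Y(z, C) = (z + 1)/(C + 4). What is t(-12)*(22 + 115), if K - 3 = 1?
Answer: 137*I*√7 ≈ 362.47*I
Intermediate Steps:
K = 4 (K = 3 + 1 = 4)
Y(z, C) = (1 + z)/(4 + C)
t(O) = √(5 + O) (t(O) = √(O + (1 + 4)/(4 - 3)) = √(O + 5/1) = √(O + 1*5) = √(O + 5) = √(5 + O))
t(-12)*(22 + 115) = √(5 - 12)*(22 + 115) = √(-7)*137 = (I*√7)*137 = 137*I*√7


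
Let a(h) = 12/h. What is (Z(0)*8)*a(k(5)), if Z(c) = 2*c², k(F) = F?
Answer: 0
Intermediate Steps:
(Z(0)*8)*a(k(5)) = ((2*0²)*8)*(12/5) = ((2*0)*8)*(12*(⅕)) = (0*8)*(12/5) = 0*(12/5) = 0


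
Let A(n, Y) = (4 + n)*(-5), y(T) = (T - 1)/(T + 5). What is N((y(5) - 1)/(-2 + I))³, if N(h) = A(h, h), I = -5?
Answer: -2924207/343 ≈ -8525.4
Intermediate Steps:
y(T) = (-1 + T)/(5 + T)
A(n, Y) = -20 - 5*n
N(h) = -20 - 5*h
N((y(5) - 1)/(-2 + I))³ = (-20 - 5*((-1 + 5)/(5 + 5) - 1)/(-2 - 5))³ = (-20 - 5*(4/10 - 1)/(-7))³ = (-20 - (-5)*((⅒)*4 - 1)/7)³ = (-20 - (-5)*(⅖ - 1)/7)³ = (-20 - (-5)*(-3)/(7*5))³ = (-20 - 5*3/35)³ = (-20 - 3/7)³ = (-143/7)³ = -2924207/343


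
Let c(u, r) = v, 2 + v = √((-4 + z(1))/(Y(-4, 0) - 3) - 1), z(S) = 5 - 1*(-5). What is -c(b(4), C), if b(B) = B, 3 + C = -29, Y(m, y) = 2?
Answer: 2 - I*√7 ≈ 2.0 - 2.6458*I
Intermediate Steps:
C = -32 (C = -3 - 29 = -32)
z(S) = 10 (z(S) = 5 + 5 = 10)
v = -2 + I*√7 (v = -2 + √((-4 + 10)/(2 - 3) - 1) = -2 + √(6/(-1) - 1) = -2 + √(6*(-1) - 1) = -2 + √(-6 - 1) = -2 + √(-7) = -2 + I*√7 ≈ -2.0 + 2.6458*I)
c(u, r) = -2 + I*√7
-c(b(4), C) = -(-2 + I*√7) = 2 - I*√7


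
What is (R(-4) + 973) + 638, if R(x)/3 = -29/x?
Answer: 6531/4 ≈ 1632.8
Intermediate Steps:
R(x) = -87/x (R(x) = 3*(-29/x) = -87/x)
(R(-4) + 973) + 638 = (-87/(-4) + 973) + 638 = (-87*(-¼) + 973) + 638 = (87/4 + 973) + 638 = 3979/4 + 638 = 6531/4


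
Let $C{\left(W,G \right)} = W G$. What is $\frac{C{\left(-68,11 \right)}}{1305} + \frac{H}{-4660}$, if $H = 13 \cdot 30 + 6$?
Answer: $- \frac{200123}{304065} \approx -0.65816$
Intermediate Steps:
$H = 396$ ($H = 390 + 6 = 396$)
$C{\left(W,G \right)} = G W$
$\frac{C{\left(-68,11 \right)}}{1305} + \frac{H}{-4660} = \frac{11 \left(-68\right)}{1305} + \frac{396}{-4660} = \left(-748\right) \frac{1}{1305} + 396 \left(- \frac{1}{4660}\right) = - \frac{748}{1305} - \frac{99}{1165} = - \frac{200123}{304065}$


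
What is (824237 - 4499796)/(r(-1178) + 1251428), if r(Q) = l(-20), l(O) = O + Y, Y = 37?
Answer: -3675559/1251445 ≈ -2.9370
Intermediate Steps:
l(O) = 37 + O (l(O) = O + 37 = 37 + O)
r(Q) = 17 (r(Q) = 37 - 20 = 17)
(824237 - 4499796)/(r(-1178) + 1251428) = (824237 - 4499796)/(17 + 1251428) = -3675559/1251445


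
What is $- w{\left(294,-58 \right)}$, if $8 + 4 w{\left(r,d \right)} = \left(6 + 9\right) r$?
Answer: $- \frac{2201}{2} \approx -1100.5$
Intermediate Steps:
$w{\left(r,d \right)} = -2 + \frac{15 r}{4}$ ($w{\left(r,d \right)} = -2 + \frac{\left(6 + 9\right) r}{4} = -2 + \frac{15 r}{4}$)
$- w{\left(294,-58 \right)} = - (-2 + \frac{15}{4} \cdot 294) = - (-2 + \frac{2205}{2}) = \left(-1\right) \frac{2201}{2} = - \frac{2201}{2}$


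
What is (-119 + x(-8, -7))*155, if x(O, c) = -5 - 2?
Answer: -19530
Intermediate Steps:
x(O, c) = -7
(-119 + x(-8, -7))*155 = (-119 - 7)*155 = -126*155 = -19530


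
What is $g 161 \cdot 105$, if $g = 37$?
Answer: $625485$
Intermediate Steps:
$g 161 \cdot 105 = 37 \cdot 161 \cdot 105 = 5957 \cdot 105 = 625485$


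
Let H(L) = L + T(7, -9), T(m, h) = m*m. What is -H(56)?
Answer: -105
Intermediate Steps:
T(m, h) = m**2
H(L) = 49 + L (H(L) = L + 7**2 = L + 49 = 49 + L)
-H(56) = -(49 + 56) = -1*105 = -105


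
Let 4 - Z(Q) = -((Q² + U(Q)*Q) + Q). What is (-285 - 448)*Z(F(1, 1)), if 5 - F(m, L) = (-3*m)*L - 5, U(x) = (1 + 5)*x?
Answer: -879600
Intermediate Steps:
U(x) = 6*x
F(m, L) = 10 + 3*L*m (F(m, L) = 5 - ((-3*m)*L - 5) = 5 - (-3*L*m - 5) = 5 - (-5 - 3*L*m) = 5 + (5 + 3*L*m) = 10 + 3*L*m)
Z(Q) = 4 + Q + 7*Q² (Z(Q) = 4 - (-1)*((Q² + (6*Q)*Q) + Q) = 4 - (-1)*((Q² + 6*Q²) + Q) = 4 - (-1)*(7*Q² + Q) = 4 - (-1)*(Q + 7*Q²) = 4 - (-Q - 7*Q²) = 4 + (Q + 7*Q²) = 4 + Q + 7*Q²)
(-285 - 448)*Z(F(1, 1)) = (-285 - 448)*(4 + (10 + 3*1*1) + 7*(10 + 3*1*1)²) = -733*(4 + (10 + 3) + 7*(10 + 3)²) = -733*(4 + 13 + 7*13²) = -733*(4 + 13 + 7*169) = -733*(4 + 13 + 1183) = -733*1200 = -879600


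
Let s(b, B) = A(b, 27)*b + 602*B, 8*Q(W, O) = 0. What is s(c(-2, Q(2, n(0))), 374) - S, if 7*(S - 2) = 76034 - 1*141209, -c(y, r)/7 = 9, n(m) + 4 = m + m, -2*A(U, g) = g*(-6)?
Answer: 1605476/7 ≈ 2.2935e+5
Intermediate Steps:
A(U, g) = 3*g (A(U, g) = -g*(-6)/2 = -(-3)*g = 3*g)
n(m) = -4 + 2*m (n(m) = -4 + (m + m) = -4 + 2*m)
Q(W, O) = 0 (Q(W, O) = (⅛)*0 = 0)
c(y, r) = -63 (c(y, r) = -7*9 = -63)
S = -65161/7 (S = 2 + (76034 - 1*141209)/7 = 2 + (76034 - 141209)/7 = 2 + (⅐)*(-65175) = 2 - 65175/7 = -65161/7 ≈ -9308.7)
s(b, B) = 81*b + 602*B (s(b, B) = (3*27)*b + 602*B = 81*b + 602*B)
s(c(-2, Q(2, n(0))), 374) - S = (81*(-63) + 602*374) - 1*(-65161/7) = (-5103 + 225148) + 65161/7 = 220045 + 65161/7 = 1605476/7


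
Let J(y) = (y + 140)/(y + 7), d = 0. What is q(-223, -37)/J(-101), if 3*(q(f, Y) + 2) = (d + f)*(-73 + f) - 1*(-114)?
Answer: -6214904/117 ≈ -53119.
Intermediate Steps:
J(y) = (140 + y)/(7 + y)
q(f, Y) = 36 + f*(-73 + f)/3 (q(f, Y) = -2 + ((0 + f)*(-73 + f) - 1*(-114))/3 = -2 + (f*(-73 + f) + 114)/3 = -2 + (114 + f*(-73 + f))/3 = -2 + (38 + f*(-73 + f)/3) = 36 + f*(-73 + f)/3)
q(-223, -37)/J(-101) = (36 - 73/3*(-223) + (⅓)*(-223)²)/(((140 - 101)/(7 - 101))) = (36 + 16279/3 + (⅓)*49729)/((39/(-94))) = (36 + 16279/3 + 49729/3)/((-1/94*39)) = 66116/(3*(-39/94)) = (66116/3)*(-94/39) = -6214904/117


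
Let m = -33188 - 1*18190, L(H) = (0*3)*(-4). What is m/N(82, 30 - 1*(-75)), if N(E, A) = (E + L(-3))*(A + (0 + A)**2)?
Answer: -8563/152110 ≈ -0.056295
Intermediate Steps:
L(H) = 0 (L(H) = 0*(-4) = 0)
N(E, A) = E*(A + A**2) (N(E, A) = (E + 0)*(A + (0 + A)**2) = E*(A + A**2))
m = -51378 (m = -33188 - 18190 = -51378)
m/N(82, 30 - 1*(-75)) = -51378*1/(82*(1 + (30 - 1*(-75)))*(30 - 1*(-75))) = -51378*1/(82*(1 + (30 + 75))*(30 + 75)) = -51378*1/(8610*(1 + 105)) = -51378/(105*82*106) = -51378/912660 = -51378*1/912660 = -8563/152110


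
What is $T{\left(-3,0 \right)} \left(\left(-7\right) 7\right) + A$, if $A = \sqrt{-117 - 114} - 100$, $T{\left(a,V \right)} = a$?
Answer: $47 + i \sqrt{231} \approx 47.0 + 15.199 i$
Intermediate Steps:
$A = -100 + i \sqrt{231}$ ($A = \sqrt{-231} - 100 = i \sqrt{231} - 100 = -100 + i \sqrt{231} \approx -100.0 + 15.199 i$)
$T{\left(-3,0 \right)} \left(\left(-7\right) 7\right) + A = - 3 \left(\left(-7\right) 7\right) - \left(100 - i \sqrt{231}\right) = \left(-3\right) \left(-49\right) - \left(100 - i \sqrt{231}\right) = 147 - \left(100 - i \sqrt{231}\right) = 47 + i \sqrt{231}$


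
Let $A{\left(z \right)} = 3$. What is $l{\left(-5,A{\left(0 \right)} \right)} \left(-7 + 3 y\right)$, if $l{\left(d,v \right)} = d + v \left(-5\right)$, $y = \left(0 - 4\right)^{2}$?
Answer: $-820$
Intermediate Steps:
$y = 16$ ($y = \left(-4\right)^{2} = 16$)
$l{\left(d,v \right)} = d - 5 v$
$l{\left(-5,A{\left(0 \right)} \right)} \left(-7 + 3 y\right) = \left(-5 - 15\right) \left(-7 + 3 \cdot 16\right) = \left(-5 - 15\right) \left(-7 + 48\right) = \left(-20\right) 41 = -820$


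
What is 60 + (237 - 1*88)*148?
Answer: 22112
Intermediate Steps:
60 + (237 - 1*88)*148 = 60 + (237 - 88)*148 = 60 + 149*148 = 60 + 22052 = 22112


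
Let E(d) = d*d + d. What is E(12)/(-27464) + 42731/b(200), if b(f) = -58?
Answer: -73348327/99557 ≈ -736.75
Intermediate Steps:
E(d) = d + d**2 (E(d) = d**2 + d = d + d**2)
E(12)/(-27464) + 42731/b(200) = (12*(1 + 12))/(-27464) + 42731/(-58) = (12*13)*(-1/27464) + 42731*(-1/58) = 156*(-1/27464) - 42731/58 = -39/6866 - 42731/58 = -73348327/99557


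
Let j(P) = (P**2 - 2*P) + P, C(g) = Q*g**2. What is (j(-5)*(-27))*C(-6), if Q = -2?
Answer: 58320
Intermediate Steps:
C(g) = -2*g**2
j(P) = P**2 - P
(j(-5)*(-27))*C(-6) = (-5*(-1 - 5)*(-27))*(-2*(-6)**2) = (-5*(-6)*(-27))*(-2*36) = (30*(-27))*(-72) = -810*(-72) = 58320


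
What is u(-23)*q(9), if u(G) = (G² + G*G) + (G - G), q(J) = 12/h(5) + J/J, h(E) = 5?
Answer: 17986/5 ≈ 3597.2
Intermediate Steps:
q(J) = 17/5 (q(J) = 12/5 + J/J = 12*(⅕) + 1 = 12/5 + 1 = 17/5)
u(G) = 2*G² (u(G) = (G² + G²) + 0 = 2*G² + 0 = 2*G²)
u(-23)*q(9) = (2*(-23)²)*(17/5) = (2*529)*(17/5) = 1058*(17/5) = 17986/5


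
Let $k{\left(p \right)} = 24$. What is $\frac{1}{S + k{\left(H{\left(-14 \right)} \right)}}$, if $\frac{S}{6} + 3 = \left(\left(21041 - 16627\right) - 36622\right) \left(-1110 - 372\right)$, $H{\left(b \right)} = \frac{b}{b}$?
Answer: $\frac{1}{286393542} \approx 3.4917 \cdot 10^{-9}$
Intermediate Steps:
$H{\left(b \right)} = 1$
$S = 286393518$ ($S = -18 + 6 \left(\left(21041 - 16627\right) - 36622\right) \left(-1110 - 372\right) = -18 + 6 \left(4414 - 36622\right) \left(-1482\right) = -18 + 6 \left(\left(-32208\right) \left(-1482\right)\right) = -18 + 6 \cdot 47732256 = -18 + 286393536 = 286393518$)
$\frac{1}{S + k{\left(H{\left(-14 \right)} \right)}} = \frac{1}{286393518 + 24} = \frac{1}{286393542}$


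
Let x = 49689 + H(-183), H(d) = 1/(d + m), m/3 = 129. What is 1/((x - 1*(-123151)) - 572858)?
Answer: -204/81603671 ≈ -2.4999e-6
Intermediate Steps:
m = 387 (m = 3*129 = 387)
H(d) = 1/(387 + d) (H(d) = 1/(d + 387) = 1/(387 + d))
x = 10136557/204 (x = 49689 + 1/(387 - 183) = 49689 + 1/204 = 10136557/204 ≈ 49689.)
1/((x - 1*(-123151)) - 572858) = 1/((10136557/204 - 1*(-123151)) - 572858) = 1/((10136557/204 + 123151) - 572858) = 1/(35259361/204 - 572858) = 1/(-81603671/204) = -204/81603671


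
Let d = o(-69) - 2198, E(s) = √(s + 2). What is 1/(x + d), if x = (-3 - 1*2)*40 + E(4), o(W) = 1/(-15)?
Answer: -539565/1293911491 - 225*√6/1293911491 ≈ -0.00041743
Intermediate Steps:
o(W) = -1/15
E(s) = √(2 + s)
d = -32971/15 (d = -1/15 - 2198 = -32971/15 ≈ -2198.1)
x = -200 + √6 (x = (-3 - 1*2)*40 + √(2 + 4) = (-3 - 2)*40 + √6 = -5*40 + √6 = -200 + √6 ≈ -197.55)
1/(x + d) = 1/((-200 + √6) - 32971/15) = 1/(-35971/15 + √6)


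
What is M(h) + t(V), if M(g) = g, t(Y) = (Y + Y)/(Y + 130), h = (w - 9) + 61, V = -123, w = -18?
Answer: -8/7 ≈ -1.1429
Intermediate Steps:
h = 34 (h = (-18 - 9) + 61 = -27 + 61 = 34)
t(Y) = 2*Y/(130 + Y) (t(Y) = (2*Y)/(130 + Y) = 2*Y/(130 + Y))
M(h) + t(V) = 34 + 2*(-123)/(130 - 123) = 34 + 2*(-123)/7 = 34 + 2*(-123)*(⅐) = 34 - 246/7 = -8/7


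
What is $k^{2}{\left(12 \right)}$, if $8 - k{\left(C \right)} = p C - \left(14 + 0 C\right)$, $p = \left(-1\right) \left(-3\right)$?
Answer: $196$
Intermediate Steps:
$p = 3$
$k{\left(C \right)} = 22 - 3 C$ ($k{\left(C \right)} = 8 - \left(3 C - \left(14 + 0 C\right)\right) = 8 - \left(3 C + \left(0 - 14\right)\right) = 8 - \left(3 C - 14\right) = 8 - \left(-14 + 3 C\right) = 22 - 3 C$)
$k^{2}{\left(12 \right)} = \left(22 - 36\right)^{2} = \left(-14\right)^{2} = 196$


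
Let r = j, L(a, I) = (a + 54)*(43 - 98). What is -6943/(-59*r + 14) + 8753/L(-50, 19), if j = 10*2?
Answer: -7443/220 ≈ -33.832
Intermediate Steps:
L(a, I) = -2970 - 55*a (L(a, I) = (54 + a)*(-55) = -2970 - 55*a)
j = 20
r = 20
-6943/(-59*r + 14) + 8753/L(-50, 19) = -6943/(-59*20 + 14) + 8753/(-2970 - 55*(-50)) = -6943/(-1180 + 14) + 8753/(-2970 + 2750) = -6943/(-1166) + 8753/(-220) = -6943*(-1/1166) + 8753*(-1/220) = 131/22 - 8753/220 = -7443/220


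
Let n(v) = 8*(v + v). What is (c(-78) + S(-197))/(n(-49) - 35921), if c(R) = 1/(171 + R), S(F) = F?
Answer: 3664/682713 ≈ 0.0053668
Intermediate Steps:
n(v) = 16*v (n(v) = 8*(2*v) = 16*v)
(c(-78) + S(-197))/(n(-49) - 35921) = (1/(171 - 78) - 197)/(16*(-49) - 35921) = (1/93 - 197)/(-784 - 35921) = (1/93 - 197)/(-36705) = -18320/93*(-1/36705) = 3664/682713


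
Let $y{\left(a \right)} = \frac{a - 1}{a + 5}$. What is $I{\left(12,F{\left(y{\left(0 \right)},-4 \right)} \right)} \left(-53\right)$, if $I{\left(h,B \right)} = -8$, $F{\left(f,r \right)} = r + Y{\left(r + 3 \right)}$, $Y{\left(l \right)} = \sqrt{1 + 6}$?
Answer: $424$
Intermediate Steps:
$Y{\left(l \right)} = \sqrt{7}$
$y{\left(a \right)} = \frac{-1 + a}{5 + a}$
$F{\left(f,r \right)} = r + \sqrt{7}$
$I{\left(12,F{\left(y{\left(0 \right)},-4 \right)} \right)} \left(-53\right) = \left(-8\right) \left(-53\right) = 424$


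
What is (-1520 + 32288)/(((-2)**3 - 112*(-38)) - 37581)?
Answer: -10256/11111 ≈ -0.92305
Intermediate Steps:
(-1520 + 32288)/(((-2)**3 - 112*(-38)) - 37581) = 30768/((-8 + 4256) - 37581) = 30768/(4248 - 37581) = 30768/(-33333) = 30768*(-1/33333) = -10256/11111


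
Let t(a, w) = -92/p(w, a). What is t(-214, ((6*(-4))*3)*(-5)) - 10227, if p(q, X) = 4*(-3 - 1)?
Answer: -40885/4 ≈ -10221.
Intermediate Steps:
p(q, X) = -16 (p(q, X) = 4*(-4) = -16)
t(a, w) = 23/4 (t(a, w) = -92/(-16) = -92*(-1/16) = 23/4)
t(-214, ((6*(-4))*3)*(-5)) - 10227 = 23/4 - 10227 = -40885/4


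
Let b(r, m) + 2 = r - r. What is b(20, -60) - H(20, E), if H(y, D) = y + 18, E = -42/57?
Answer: -40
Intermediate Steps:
b(r, m) = -2 (b(r, m) = -2 + (r - r) = -2 + 0 = -2)
E = -14/19 (E = -42*1/57 = -14/19 ≈ -0.73684)
H(y, D) = 18 + y
b(20, -60) - H(20, E) = -2 - (18 + 20) = -2 - 1*38 = -2 - 38 = -40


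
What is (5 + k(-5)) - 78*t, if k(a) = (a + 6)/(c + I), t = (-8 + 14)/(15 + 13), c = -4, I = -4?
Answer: -663/56 ≈ -11.839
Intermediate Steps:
t = 3/14 (t = 6/28 = 6*(1/28) = 3/14 ≈ 0.21429)
k(a) = -¾ - a/8 (k(a) = (a + 6)/(-4 - 4) = (6 + a)/(-8) = (6 + a)*(-⅛) = -¾ - a/8)
(5 + k(-5)) - 78*t = (5 + (-¾ - ⅛*(-5))) - 78*3/14 = (5 + (-¾ + 5/8)) - 117/7 = (5 - ⅛) - 117/7 = 39/8 - 117/7 = -663/56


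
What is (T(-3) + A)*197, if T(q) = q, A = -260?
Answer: -51811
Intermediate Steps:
(T(-3) + A)*197 = (-3 - 260)*197 = -263*197 = -51811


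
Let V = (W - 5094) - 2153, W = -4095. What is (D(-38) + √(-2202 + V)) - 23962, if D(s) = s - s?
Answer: -23962 + 2*I*√3386 ≈ -23962.0 + 116.38*I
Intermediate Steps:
D(s) = 0
V = -11342 (V = (-4095 - 5094) - 2153 = -9189 - 2153 = -11342)
(D(-38) + √(-2202 + V)) - 23962 = (0 + √(-2202 - 11342)) - 23962 = (0 + √(-13544)) - 23962 = (0 + 2*I*√3386) - 23962 = 2*I*√3386 - 23962 = -23962 + 2*I*√3386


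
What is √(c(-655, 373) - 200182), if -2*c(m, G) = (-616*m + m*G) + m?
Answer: I*√279437 ≈ 528.62*I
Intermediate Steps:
c(m, G) = 615*m/2 - G*m/2 (c(m, G) = -((-616*m + m*G) + m)/2 = -((-616*m + G*m) + m)/2 = -(-615*m + G*m)/2 = 615*m/2 - G*m/2)
√(c(-655, 373) - 200182) = √((½)*(-655)*(615 - 1*373) - 200182) = √((½)*(-655)*(615 - 373) - 200182) = √((½)*(-655)*242 - 200182) = √(-79255 - 200182) = √(-279437) = I*√279437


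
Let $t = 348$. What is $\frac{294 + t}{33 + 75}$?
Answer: $\frac{107}{18} \approx 5.9444$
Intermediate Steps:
$\frac{294 + t}{33 + 75} = \frac{294 + 348}{33 + 75} = \frac{642}{108} = 642 \cdot \frac{1}{108} = \frac{107}{18}$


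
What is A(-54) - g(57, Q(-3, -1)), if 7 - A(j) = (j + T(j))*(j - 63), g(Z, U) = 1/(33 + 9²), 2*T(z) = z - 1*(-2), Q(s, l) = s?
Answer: -1066243/114 ≈ -9353.0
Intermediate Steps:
T(z) = 1 + z/2 (T(z) = (z - 1*(-2))/2 = (z + 2)/2 = (2 + z)/2 = 1 + z/2)
g(Z, U) = 1/114 (g(Z, U) = 1/(33 + 81) = 1/114)
A(j) = 7 - (1 + 3*j/2)*(-63 + j) (A(j) = 7 - (j + (1 + j/2))*(j - 63) = 7 - (1 + 3*j/2)*(-63 + j))
A(-54) - g(57, Q(-3, -1)) = (70 - 3/2*(-54)² + (187/2)*(-54)) - 1*1/114 = (70 - 3/2*2916 - 5049) - 1/114 = (70 - 4374 - 5049) - 1/114 = -9353 - 1/114 = -1066243/114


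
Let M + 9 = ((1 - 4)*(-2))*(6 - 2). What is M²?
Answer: 225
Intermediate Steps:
M = 15 (M = -9 + ((1 - 4)*(-2))*(6 - 2) = -9 - 3*(-2)*4 = -9 + 6*4 = -9 + 24 = 15)
M² = 15² = 225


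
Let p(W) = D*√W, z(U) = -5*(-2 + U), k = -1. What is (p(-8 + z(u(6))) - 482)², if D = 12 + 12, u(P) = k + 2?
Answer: 230596 - 23136*I*√3 ≈ 2.306e+5 - 40073.0*I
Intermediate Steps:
u(P) = 1 (u(P) = -1 + 2 = 1)
D = 24
z(U) = 10 - 5*U
p(W) = 24*√W
(p(-8 + z(u(6))) - 482)² = (24*√(-8 + (10 - 5*1)) - 482)² = (24*√(-8 + (10 - 5)) - 482)² = (24*√(-8 + 5) - 482)² = (24*√(-3) - 482)² = (24*(I*√3) - 482)² = (24*I*√3 - 482)² = (-482 + 24*I*√3)²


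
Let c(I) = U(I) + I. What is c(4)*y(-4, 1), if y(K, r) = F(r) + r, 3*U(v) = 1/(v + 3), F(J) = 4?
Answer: 425/21 ≈ 20.238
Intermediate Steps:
U(v) = 1/(3*(3 + v)) (U(v) = 1/(3*(v + 3)) = 1/(3*(3 + v)))
y(K, r) = 4 + r
c(I) = I + 1/(3*(3 + I)) (c(I) = 1/(3*(3 + I)) + I = I + 1/(3*(3 + I)))
c(4)*y(-4, 1) = ((⅓ + 4*(3 + 4))/(3 + 4))*(4 + 1) = ((⅓ + 4*7)/7)*5 = ((⅓ + 28)/7)*5 = ((⅐)*(85/3))*5 = (85/21)*5 = 425/21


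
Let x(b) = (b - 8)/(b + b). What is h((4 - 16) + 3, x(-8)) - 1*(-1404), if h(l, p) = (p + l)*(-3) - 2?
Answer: 1426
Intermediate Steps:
x(b) = (-8 + b)/(2*b) (x(b) = (-8 + b)/((2*b)) = (-8 + b)*(1/(2*b)) = (-8 + b)/(2*b))
h(l, p) = -2 - 3*l - 3*p (h(l, p) = (l + p)*(-3) - 2 = (-3*l - 3*p) - 2 = -2 - 3*l - 3*p)
h((4 - 16) + 3, x(-8)) - 1*(-1404) = (-2 - 3*((4 - 16) + 3) - 3*(-8 - 8)/(2*(-8))) - 1*(-1404) = (-2 - 3*(-12 + 3) - 3*(-1)*(-16)/(2*8)) + 1404 = (-2 - 3*(-9) - 3*1) + 1404 = (-2 + 27 - 3) + 1404 = 22 + 1404 = 1426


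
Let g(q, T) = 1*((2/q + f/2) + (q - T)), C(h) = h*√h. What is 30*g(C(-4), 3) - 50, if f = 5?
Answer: -65 - 465*I/2 ≈ -65.0 - 232.5*I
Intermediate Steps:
C(h) = h^(3/2)
g(q, T) = 5/2 + q - T + 2/q (g(q, T) = 1*((2/q + 5/2) + (q - T)) = 1*((5/2 + 2/q) + (q - T)) = 1*(5/2 + q - T + 2/q) = 5/2 + q - T + 2/q)
30*g(C(-4), 3) - 50 = 30*(5/2 + (-4)^(3/2) - 1*3 + 2/((-4)^(3/2))) - 50 = 30*(5/2 - 8*I - 3 + 2/((-8*I))) - 50 = 30*(5/2 - 8*I - 3 + 2*(I/8)) - 50 = 30*(5/2 - 8*I - 3 + I/4) - 50 = 30*(-½ - 31*I/4) - 50 = (-15 - 465*I/2) - 50 = -65 - 465*I/2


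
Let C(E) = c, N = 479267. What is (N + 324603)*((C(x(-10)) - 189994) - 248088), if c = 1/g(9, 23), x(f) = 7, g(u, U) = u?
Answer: -3169447992190/9 ≈ -3.5216e+11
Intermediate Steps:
c = 1/9 ≈ 0.11111
C(E) = 1/9
(N + 324603)*((C(x(-10)) - 189994) - 248088) = (479267 + 324603)*((1/9 - 189994) - 248088) = 803870*(-1709945/9 - 248088) = 803870*(-3942737/9) = -3169447992190/9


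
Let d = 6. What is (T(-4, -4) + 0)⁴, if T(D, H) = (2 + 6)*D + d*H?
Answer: 9834496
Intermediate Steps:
T(D, H) = 6*H + 8*D (T(D, H) = (2 + 6)*D + 6*H = 8*D + 6*H = 6*H + 8*D)
(T(-4, -4) + 0)⁴ = ((6*(-4) + 8*(-4)) + 0)⁴ = ((-24 - 32) + 0)⁴ = (-56 + 0)⁴ = (-56)⁴ = 9834496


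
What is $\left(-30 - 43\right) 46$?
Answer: $-3358$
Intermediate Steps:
$\left(-30 - 43\right) 46 = \left(-73\right) 46 = -3358$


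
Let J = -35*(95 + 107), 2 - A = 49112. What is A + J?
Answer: -56180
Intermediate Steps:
A = -49110 (A = 2 - 1*49112 = 2 - 49112 = -49110)
J = -7070 (J = -35*202 = -7070)
A + J = -49110 - 7070 = -56180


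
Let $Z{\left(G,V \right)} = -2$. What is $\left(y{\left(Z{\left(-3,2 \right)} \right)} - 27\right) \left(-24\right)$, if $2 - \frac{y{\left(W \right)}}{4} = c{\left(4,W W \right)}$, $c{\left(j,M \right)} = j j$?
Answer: $1992$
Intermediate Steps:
$c{\left(j,M \right)} = j^{2}$
$y{\left(W \right)} = -56$ ($y{\left(W \right)} = 8 - 4 \cdot 4^{2} = 8 - 64 = -56$)
$\left(y{\left(Z{\left(-3,2 \right)} \right)} - 27\right) \left(-24\right) = \left(-56 - 27\right) \left(-24\right) = \left(-83\right) \left(-24\right) = 1992$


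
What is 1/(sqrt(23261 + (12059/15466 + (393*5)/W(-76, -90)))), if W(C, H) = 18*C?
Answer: 2*sqrt(200297086796730)/4316933635 ≈ 0.0065568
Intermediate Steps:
1/(sqrt(23261 + (12059/15466 + (393*5)/W(-76, -90)))) = 1/(sqrt(23261 + (12059/15466 + (393*5)/((18*(-76)))))) = 1/(sqrt(23261 + (12059*(1/15466) + 1965/(-1368)))) = 1/(sqrt(23261 + (12059/15466 + 1965*(-1/1368)))) = 1/(sqrt(23261 + (12059/15466 - 655/456))) = 1/(sqrt(23261 - 121877/185592)) = 1/(sqrt(4316933635/185592)) = 1/(sqrt(200297086796730)/92796) = 2*sqrt(200297086796730)/4316933635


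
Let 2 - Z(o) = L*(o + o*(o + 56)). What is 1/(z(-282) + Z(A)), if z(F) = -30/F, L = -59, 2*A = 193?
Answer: 188/164303419 ≈ 1.1442e-6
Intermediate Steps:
A = 193/2 (A = (½)*193 = 193/2 ≈ 96.500)
Z(o) = 2 + 59*o + 59*o*(56 + o) (Z(o) = 2 - (-59)*(o + o*(o + 56)) = 2 - (-59)*(o + o*(56 + o)) = 2 - (-59*o - 59*o*(56 + o)) = 2 + (59*o + 59*o*(56 + o)) = 2 + 59*o + 59*o*(56 + o))
1/(z(-282) + Z(A)) = 1/(-30/(-282) + (2 + 59*(193/2)² + 3363*(193/2))) = 1/(-30*(-1/282) + (2 + 59*(37249/4) + 649059/2)) = 1/(5/47 + (2 + 2197691/4 + 649059/2)) = 1/(5/47 + 3495817/4) = 1/(164303419/188) = 188/164303419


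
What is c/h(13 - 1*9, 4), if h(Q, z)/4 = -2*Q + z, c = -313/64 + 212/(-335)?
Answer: 118423/343040 ≈ 0.34522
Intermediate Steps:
c = -118423/21440 (c = -313*1/64 + 212*(-1/335) = -313/64 - 212/335 = -118423/21440 ≈ -5.5235)
h(Q, z) = -8*Q + 4*z (h(Q, z) = 4*(-2*Q + z) = 4*(z - 2*Q) = -8*Q + 4*z)
c/h(13 - 1*9, 4) = -118423/(21440*(-8*(13 - 1*9) + 4*4)) = -118423/(21440*(-8*(13 - 9) + 16)) = -118423/(21440*(-8*4 + 16)) = -118423/(21440*(-32 + 16)) = -118423/21440/(-16) = -118423/21440*(-1/16) = 118423/343040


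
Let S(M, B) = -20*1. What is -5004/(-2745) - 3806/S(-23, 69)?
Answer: 23439/122 ≈ 192.12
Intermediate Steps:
S(M, B) = -20
-5004/(-2745) - 3806/S(-23, 69) = -5004/(-2745) - 3806/(-20) = -5004*(-1/2745) - 3806*(-1/20) = 556/305 + 1903/10 = 23439/122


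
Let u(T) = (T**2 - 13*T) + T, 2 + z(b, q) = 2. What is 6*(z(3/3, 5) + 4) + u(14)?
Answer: 52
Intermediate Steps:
z(b, q) = 0 (z(b, q) = -2 + 2 = 0)
u(T) = T**2 - 12*T
6*(z(3/3, 5) + 4) + u(14) = 6*(0 + 4) + 14*(-12 + 14) = 6*4 + 14*2 = 24 + 28 = 52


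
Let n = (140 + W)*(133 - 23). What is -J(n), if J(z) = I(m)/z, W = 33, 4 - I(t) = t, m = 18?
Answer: 7/9515 ≈ 0.00073568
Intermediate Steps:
I(t) = 4 - t
n = 19030 (n = (140 + 33)*(133 - 23) = 173*110 = 19030)
J(z) = -14/z (J(z) = (4 - 1*18)/z = (4 - 18)/z = -14/z)
-J(n) = -(-14)/19030 = -1*(-7/9515) = 7/9515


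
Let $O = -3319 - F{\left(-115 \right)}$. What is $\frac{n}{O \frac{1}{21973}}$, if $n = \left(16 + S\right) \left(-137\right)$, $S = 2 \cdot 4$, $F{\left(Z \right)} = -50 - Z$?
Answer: $\frac{3010301}{141} \approx 21350.0$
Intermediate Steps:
$S = 8$
$O = -3384$ ($O = -3319 - \left(-50 - -115\right) = -3319 - \left(-50 + 115\right) = -3319 - 65 = -3384$)
$n = -3288$ ($n = \left(16 + 8\right) \left(-137\right) = 24 \left(-137\right) = -3288$)
$\frac{n}{O \frac{1}{21973}} = - \frac{3288}{\left(-3384\right) \frac{1}{21973}} = - \frac{3288}{- \frac{3384}{21973}} = \left(-3288\right) \left(- \frac{21973}{3384}\right) = \frac{3010301}{141}$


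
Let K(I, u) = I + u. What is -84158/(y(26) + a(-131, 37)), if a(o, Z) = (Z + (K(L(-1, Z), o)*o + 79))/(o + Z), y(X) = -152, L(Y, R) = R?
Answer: 3955426/13359 ≈ 296.09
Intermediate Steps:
a(o, Z) = (79 + Z + o*(Z + o))/(Z + o) (a(o, Z) = (Z + ((Z + o)*o + 79))/(o + Z) = (Z + (o*(Z + o) + 79))/(Z + o) = (Z + (79 + o*(Z + o)))/(Z + o) = (79 + Z + o*(Z + o))/(Z + o))
-84158/(y(26) + a(-131, 37)) = -84158/(-152 + (79 + 37 - 131*(37 - 131))/(37 - 131)) = -84158/(-152 + (79 + 37 - 131*(-94))/(-94)) = -84158/(-152 - (79 + 37 + 12314)/94) = -84158/(-152 - 1/94*12430) = -84158/(-152 - 6215/47) = -84158/(-13359/47) = -84158*(-47/13359) = 3955426/13359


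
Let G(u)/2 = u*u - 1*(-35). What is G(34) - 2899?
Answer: -517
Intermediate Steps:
G(u) = 70 + 2*u² (G(u) = 2*(u*u - 1*(-35)) = 2*(u² + 35) = 2*(35 + u²) = 70 + 2*u²)
G(34) - 2899 = (70 + 2*34²) - 2899 = (70 + 2*1156) - 2899 = (70 + 2312) - 2899 = 2382 - 2899 = -517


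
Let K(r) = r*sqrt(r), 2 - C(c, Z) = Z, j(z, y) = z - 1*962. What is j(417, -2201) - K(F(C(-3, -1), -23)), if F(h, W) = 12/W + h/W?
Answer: -545 + 15*I*sqrt(345)/529 ≈ -545.0 + 0.52668*I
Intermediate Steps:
j(z, y) = -962 + z (j(z, y) = z - 962 = -962 + z)
C(c, Z) = 2 - Z
K(r) = r**(3/2)
j(417, -2201) - K(F(C(-3, -1), -23)) = (-962 + 417) - ((12 + (2 - 1*(-1)))/(-23))**(3/2) = -545 - (-(12 + (2 + 1))/23)**(3/2) = -545 - (-(12 + 3)/23)**(3/2) = -545 - (-1/23*15)**(3/2) = -545 - (-15/23)**(3/2) = -545 - (-15)*I*sqrt(345)/529 = -545 + 15*I*sqrt(345)/529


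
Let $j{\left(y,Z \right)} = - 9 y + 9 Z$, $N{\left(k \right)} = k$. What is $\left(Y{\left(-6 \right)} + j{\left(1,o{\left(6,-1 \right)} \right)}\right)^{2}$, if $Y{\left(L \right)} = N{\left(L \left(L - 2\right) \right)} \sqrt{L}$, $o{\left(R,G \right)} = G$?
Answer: $-13500 - 1728 i \sqrt{6} \approx -13500.0 - 4232.7 i$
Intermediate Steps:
$Y{\left(L \right)} = L^{\frac{3}{2}} \left(-2 + L\right)$ ($Y{\left(L \right)} = L \left(L - 2\right) \sqrt{L} = L \left(-2 + L\right) \sqrt{L} = L^{\frac{3}{2}} \left(-2 + L\right)$)
$\left(Y{\left(-6 \right)} + j{\left(1,o{\left(6,-1 \right)} \right)}\right)^{2} = \left(\left(-6\right)^{\frac{3}{2}} \left(-2 - 6\right) + \left(\left(-9\right) 1 + 9 \left(-1\right)\right)\right)^{2} = \left(- 6 i \sqrt{6} \left(-8\right) - 18\right)^{2} = \left(48 i \sqrt{6} - 18\right)^{2} = \left(-18 + 48 i \sqrt{6}\right)^{2}$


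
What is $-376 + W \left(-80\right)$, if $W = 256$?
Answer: $-20856$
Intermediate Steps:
$-376 + W \left(-80\right) = -376 + 256 \left(-80\right) = -376 - 20480 = -20856$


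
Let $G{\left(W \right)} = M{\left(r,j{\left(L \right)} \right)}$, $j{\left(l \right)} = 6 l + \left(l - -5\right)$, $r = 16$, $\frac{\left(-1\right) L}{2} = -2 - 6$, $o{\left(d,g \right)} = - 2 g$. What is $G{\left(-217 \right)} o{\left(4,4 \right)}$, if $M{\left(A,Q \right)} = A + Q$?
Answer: $-1064$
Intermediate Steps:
$L = 16$ ($L = - 2 \left(-2 - 6\right) = \left(-2\right) \left(-8\right) = 16$)
$j{\left(l \right)} = 5 + 7 l$ ($j{\left(l \right)} = 6 l + \left(l + 5\right) = 6 l + \left(5 + l\right) = 5 + 7 l$)
$G{\left(W \right)} = 133$ ($G{\left(W \right)} = 16 + \left(5 + 7 \cdot 16\right) = 16 + \left(5 + 112\right) = 16 + 117 = 133$)
$G{\left(-217 \right)} o{\left(4,4 \right)} = 133 \left(\left(-2\right) 4\right) = 133 \left(-8\right) = -1064$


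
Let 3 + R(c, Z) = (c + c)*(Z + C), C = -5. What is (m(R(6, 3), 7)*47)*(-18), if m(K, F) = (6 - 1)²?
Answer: -21150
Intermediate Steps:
R(c, Z) = -3 + 2*c*(-5 + Z) (R(c, Z) = -3 + (c + c)*(Z - 5) = -3 + (2*c)*(-5 + Z) = -3 + 2*c*(-5 + Z))
m(K, F) = 25 (m(K, F) = 5² = 25)
(m(R(6, 3), 7)*47)*(-18) = (25*47)*(-18) = 1175*(-18) = -21150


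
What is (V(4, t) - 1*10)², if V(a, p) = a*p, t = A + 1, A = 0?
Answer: 36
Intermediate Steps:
t = 1 (t = 0 + 1 = 1)
(V(4, t) - 1*10)² = (4*1 - 1*10)² = (4 - 10)² = (-6)² = 36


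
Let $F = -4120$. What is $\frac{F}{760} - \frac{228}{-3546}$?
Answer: $- \frac{60151}{11229} \approx -5.3568$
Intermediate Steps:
$\frac{F}{760} - \frac{228}{-3546} = - \frac{4120}{760} - \frac{228}{-3546} = \left(-4120\right) \frac{1}{760} - - \frac{38}{591} = - \frac{103}{19} + \frac{38}{591} = - \frac{60151}{11229}$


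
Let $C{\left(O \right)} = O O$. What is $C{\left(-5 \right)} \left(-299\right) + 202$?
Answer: $-7273$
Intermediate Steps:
$C{\left(O \right)} = O^{2}$
$C{\left(-5 \right)} \left(-299\right) + 202 = \left(-5\right)^{2} \left(-299\right) + 202 = 25 \left(-299\right) + 202 = -7475 + 202 = -7273$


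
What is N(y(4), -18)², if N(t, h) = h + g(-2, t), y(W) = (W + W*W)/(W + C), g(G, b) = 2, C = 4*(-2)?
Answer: 256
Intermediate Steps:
C = -8
y(W) = (W + W²)/(-8 + W) (y(W) = (W + W*W)/(W - 8) = (W + W²)/(-8 + W))
N(t, h) = 2 + h (N(t, h) = h + 2 = 2 + h)
N(y(4), -18)² = (2 - 18)² = (-16)² = 256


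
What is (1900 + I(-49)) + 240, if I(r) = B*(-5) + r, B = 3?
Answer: 2076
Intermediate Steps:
I(r) = -15 + r (I(r) = 3*(-5) + r = -15 + r)
(1900 + I(-49)) + 240 = (1900 + (-15 - 49)) + 240 = (1900 - 64) + 240 = 1836 + 240 = 2076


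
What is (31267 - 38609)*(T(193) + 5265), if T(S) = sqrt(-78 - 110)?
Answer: -38655630 - 14684*I*sqrt(47) ≈ -3.8656e+7 - 1.0067e+5*I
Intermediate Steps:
T(S) = 2*I*sqrt(47) (T(S) = sqrt(-188) = 2*I*sqrt(47))
(31267 - 38609)*(T(193) + 5265) = (31267 - 38609)*(2*I*sqrt(47) + 5265) = -7342*(5265 + 2*I*sqrt(47)) = -38655630 - 14684*I*sqrt(47)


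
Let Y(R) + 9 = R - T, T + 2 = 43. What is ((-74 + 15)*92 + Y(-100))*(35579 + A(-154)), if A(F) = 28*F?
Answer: -174407326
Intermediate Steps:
T = 41 (T = -2 + 43 = 41)
Y(R) = -50 + R (Y(R) = -9 + (R - 1*41) = -9 + (R - 41) = -9 + (-41 + R) = -50 + R)
((-74 + 15)*92 + Y(-100))*(35579 + A(-154)) = ((-74 + 15)*92 + (-50 - 100))*(35579 + 28*(-154)) = (-59*92 - 150)*(35579 - 4312) = (-5428 - 150)*31267 = -5578*31267 = -174407326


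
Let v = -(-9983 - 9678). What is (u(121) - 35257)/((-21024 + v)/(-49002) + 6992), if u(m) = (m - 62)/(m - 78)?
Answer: -74286639984/14732803921 ≈ -5.0423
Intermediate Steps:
u(m) = (-62 + m)/(-78 + m)
v = 19661 (v = -1*(-19661) = 19661)
(u(121) - 35257)/((-21024 + v)/(-49002) + 6992) = ((-62 + 121)/(-78 + 121) - 35257)/((-21024 + 19661)/(-49002) + 6992) = (59/43 - 35257)/(-1363*(-1/49002) + 6992) = ((1/43)*59 - 35257)/(1363/49002 + 6992) = (59/43 - 35257)/(342623347/49002) = -1515992/43*49002/342623347 = -74286639984/14732803921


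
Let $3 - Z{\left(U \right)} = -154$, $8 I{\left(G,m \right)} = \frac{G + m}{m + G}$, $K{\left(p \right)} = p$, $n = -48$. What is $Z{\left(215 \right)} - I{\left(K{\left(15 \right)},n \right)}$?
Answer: $\frac{1255}{8} \approx 156.88$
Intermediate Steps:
$I{\left(G,m \right)} = \frac{1}{8}$ ($I{\left(G,m \right)} = \frac{\left(G + m\right) \frac{1}{m + G}}{8} = \frac{\left(G + m\right) \frac{1}{G + m}}{8} = \frac{1}{8} \cdot 1 = \frac{1}{8}$)
$Z{\left(U \right)} = 157$ ($Z{\left(U \right)} = 3 - -154 = 3 + 154 = 157$)
$Z{\left(215 \right)} - I{\left(K{\left(15 \right)},n \right)} = 157 - \frac{1}{8} = \frac{1255}{8}$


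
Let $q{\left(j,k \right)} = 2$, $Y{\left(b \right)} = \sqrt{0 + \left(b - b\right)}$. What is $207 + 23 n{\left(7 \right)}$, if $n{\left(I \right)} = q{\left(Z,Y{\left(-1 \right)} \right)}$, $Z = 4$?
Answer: $253$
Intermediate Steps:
$Y{\left(b \right)} = 0$ ($Y{\left(b \right)} = \sqrt{0 + 0} = \sqrt{0} = 0$)
$n{\left(I \right)} = 2$
$207 + 23 n{\left(7 \right)} = 207 + 23 \cdot 2 = 207 + 46 = 253$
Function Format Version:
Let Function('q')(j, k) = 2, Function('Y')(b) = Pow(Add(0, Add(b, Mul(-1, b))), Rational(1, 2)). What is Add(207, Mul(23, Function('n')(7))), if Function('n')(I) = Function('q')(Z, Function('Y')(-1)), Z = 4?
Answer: 253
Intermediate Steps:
Function('Y')(b) = 0 (Function('Y')(b) = Pow(Add(0, 0), Rational(1, 2)) = Pow(0, Rational(1, 2)) = 0)
Function('n')(I) = 2
Add(207, Mul(23, Function('n')(7))) = Add(207, Mul(23, 2)) = Add(207, 46) = 253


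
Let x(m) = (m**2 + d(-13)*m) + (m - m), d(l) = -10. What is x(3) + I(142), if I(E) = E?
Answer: 121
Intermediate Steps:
x(m) = m**2 - 10*m (x(m) = (m**2 - 10*m) + (m - m) = (m**2 - 10*m) + 0 = m**2 - 10*m)
x(3) + I(142) = 3*(-10 + 3) + 142 = 3*(-7) + 142 = -21 + 142 = 121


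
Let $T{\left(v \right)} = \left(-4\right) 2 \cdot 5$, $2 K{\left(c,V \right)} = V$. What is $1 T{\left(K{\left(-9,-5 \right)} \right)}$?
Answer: $-40$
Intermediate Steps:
$K{\left(c,V \right)} = \frac{V}{2}$
$T{\left(v \right)} = -40$ ($T{\left(v \right)} = \left(-8\right) 5 = -40$)
$1 T{\left(K{\left(-9,-5 \right)} \right)} = 1 \left(-40\right) = -40$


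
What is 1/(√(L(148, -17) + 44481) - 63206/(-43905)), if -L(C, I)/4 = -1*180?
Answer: -213466110/6702128352353 + 1927649025*√45201/87127668580589 ≈ 0.0046719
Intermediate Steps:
L(C, I) = 720 (L(C, I) = -(-4)*180 = -4*(-180) = 720)
1/(√(L(148, -17) + 44481) - 63206/(-43905)) = 1/(√(720 + 44481) - 63206/(-43905)) = 1/(√45201 - 63206*(-1/43905)) = 1/(√45201 + 63206/43905) = 1/(63206/43905 + √45201)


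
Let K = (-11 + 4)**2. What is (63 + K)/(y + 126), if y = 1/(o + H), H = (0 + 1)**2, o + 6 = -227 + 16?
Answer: 24192/27215 ≈ 0.88892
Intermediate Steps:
o = -217 (o = -6 + (-227 + 16) = -6 - 211 = -217)
K = 49 (K = (-7)**2 = 49)
H = 1 (H = 1**2 = 1)
y = -1/216 (y = 1/(-217 + 1) = 1/(-216) = -1/216 ≈ -0.0046296)
(63 + K)/(y + 126) = (63 + 49)/(-1/216 + 126) = 112/(27215/216) = 112*(216/27215) = 24192/27215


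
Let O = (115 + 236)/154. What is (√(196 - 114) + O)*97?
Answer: 34047/154 + 97*√82 ≈ 1099.5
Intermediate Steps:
O = 351/154 (O = 351*(1/154) = 351/154 ≈ 2.2792)
(√(196 - 114) + O)*97 = (√(196 - 114) + 351/154)*97 = (√82 + 351/154)*97 = (351/154 + √82)*97 = 34047/154 + 97*√82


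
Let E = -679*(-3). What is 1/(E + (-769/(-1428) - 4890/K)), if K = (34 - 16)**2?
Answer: 12852/25992475 ≈ 0.00049445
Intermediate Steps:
K = 324 (K = 18**2 = 324)
E = 2037
1/(E + (-769/(-1428) - 4890/K)) = 1/(2037 + (-769/(-1428) - 4890/324)) = 1/(2037 + (-769*(-1/1428) - 4890*1/324)) = 1/(2037 + (769/1428 - 815/54)) = 1/(2037 - 187049/12852) = 1/(25992475/12852) = 12852/25992475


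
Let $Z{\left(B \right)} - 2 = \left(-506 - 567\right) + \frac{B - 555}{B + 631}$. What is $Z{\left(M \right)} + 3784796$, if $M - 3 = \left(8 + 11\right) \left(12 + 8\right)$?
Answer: $\frac{1918348489}{507} \approx 3.7837 \cdot 10^{6}$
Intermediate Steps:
$M = 383$ ($M = 3 + \left(8 + 11\right) \left(12 + 8\right) = 3 + 19 \cdot 20 = 3 + 380 = 383$)
$Z{\left(B \right)} = -1071 + \frac{-555 + B}{631 + B}$ ($Z{\left(B \right)} = 2 + \left(\left(-506 - 567\right) + \frac{B - 555}{B + 631}\right) = 2 + \left(-1073 + \frac{-555 + B}{631 + B}\right) = -1071 + \frac{-555 + B}{631 + B}$)
$Z{\left(M \right)} + 3784796 = \frac{2 \left(-338178 - 204905\right)}{631 + 383} + 3784796 = \frac{2 \left(-338178 - 204905\right)}{1014} + 3784796 = 2 \cdot \frac{1}{1014} \left(-543083\right) + 3784796 = - \frac{543083}{507} + 3784796 = \frac{1918348489}{507}$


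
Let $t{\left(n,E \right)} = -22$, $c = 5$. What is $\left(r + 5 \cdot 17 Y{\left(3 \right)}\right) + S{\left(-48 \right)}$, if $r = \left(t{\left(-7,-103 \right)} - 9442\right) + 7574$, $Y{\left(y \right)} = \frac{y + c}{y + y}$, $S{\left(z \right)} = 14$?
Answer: $- \frac{5288}{3} \approx -1762.7$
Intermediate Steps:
$Y{\left(y \right)} = \frac{5 + y}{2 y}$ ($Y{\left(y \right)} = \frac{y + 5}{y + y} = \frac{5 + y}{2 y}$)
$r = -1890$ ($r = \left(-22 - 9442\right) + 7574 = -9464 + 7574 = -1890$)
$\left(r + 5 \cdot 17 Y{\left(3 \right)}\right) + S{\left(-48 \right)} = \left(-1890 + 5 \cdot 17 \frac{5 + 3}{2 \cdot 3}\right) + 14 = \left(-1890 + 85 \cdot \frac{1}{2} \cdot \frac{1}{3} \cdot 8\right) + 14 = \left(-1890 + 85 \cdot \frac{4}{3}\right) + 14 = \left(-1890 + \frac{340}{3}\right) + 14 = - \frac{5330}{3} + 14 = - \frac{5288}{3}$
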